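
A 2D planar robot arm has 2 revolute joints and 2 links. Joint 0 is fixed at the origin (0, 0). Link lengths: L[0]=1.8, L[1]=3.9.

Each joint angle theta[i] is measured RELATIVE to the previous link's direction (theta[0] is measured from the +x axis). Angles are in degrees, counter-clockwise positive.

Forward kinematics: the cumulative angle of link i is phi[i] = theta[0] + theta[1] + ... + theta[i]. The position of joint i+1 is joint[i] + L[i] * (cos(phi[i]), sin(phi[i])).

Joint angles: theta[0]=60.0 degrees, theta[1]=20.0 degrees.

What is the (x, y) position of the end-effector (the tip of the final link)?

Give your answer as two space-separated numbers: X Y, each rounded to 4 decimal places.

Answer: 1.5772 5.3996

Derivation:
joint[0] = (0.0000, 0.0000)  (base)
link 0: phi[0] = 60 = 60 deg
  cos(60 deg) = 0.5000, sin(60 deg) = 0.8660
  joint[1] = (0.0000, 0.0000) + 1.8 * (0.5000, 0.8660) = (0.0000 + 0.9000, 0.0000 + 1.5588) = (0.9000, 1.5588)
link 1: phi[1] = 60 + 20 = 80 deg
  cos(80 deg) = 0.1736, sin(80 deg) = 0.9848
  joint[2] = (0.9000, 1.5588) + 3.9 * (0.1736, 0.9848) = (0.9000 + 0.6772, 1.5588 + 3.8408) = (1.5772, 5.3996)
End effector: (1.5772, 5.3996)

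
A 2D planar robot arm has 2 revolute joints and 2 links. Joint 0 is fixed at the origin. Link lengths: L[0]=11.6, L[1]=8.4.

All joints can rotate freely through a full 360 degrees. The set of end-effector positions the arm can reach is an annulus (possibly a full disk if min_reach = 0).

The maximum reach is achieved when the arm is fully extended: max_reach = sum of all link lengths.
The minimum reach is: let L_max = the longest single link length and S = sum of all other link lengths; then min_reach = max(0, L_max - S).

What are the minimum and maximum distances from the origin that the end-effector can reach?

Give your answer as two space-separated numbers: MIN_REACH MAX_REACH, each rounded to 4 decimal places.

Link lengths: [11.6, 8.4]
max_reach = 11.6 + 8.4 = 20
L_max = max([11.6, 8.4]) = 11.6
S (sum of others) = 20 - 11.6 = 8.4
min_reach = max(0, 11.6 - 8.4) = max(0, 3.2) = 3.2

Answer: 3.2000 20.0000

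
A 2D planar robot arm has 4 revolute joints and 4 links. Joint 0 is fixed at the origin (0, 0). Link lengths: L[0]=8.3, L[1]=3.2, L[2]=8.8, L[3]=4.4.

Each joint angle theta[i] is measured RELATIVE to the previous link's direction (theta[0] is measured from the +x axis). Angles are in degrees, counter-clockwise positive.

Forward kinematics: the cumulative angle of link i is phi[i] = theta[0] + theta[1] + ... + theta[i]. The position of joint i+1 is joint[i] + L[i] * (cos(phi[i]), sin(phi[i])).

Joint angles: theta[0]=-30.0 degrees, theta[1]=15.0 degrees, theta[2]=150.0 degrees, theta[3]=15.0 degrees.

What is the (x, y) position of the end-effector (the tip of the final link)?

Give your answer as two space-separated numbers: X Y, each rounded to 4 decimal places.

joint[0] = (0.0000, 0.0000)  (base)
link 0: phi[0] = -30 = -30 deg
  cos(-30 deg) = 0.8660, sin(-30 deg) = -0.5000
  joint[1] = (0.0000, 0.0000) + 8.3 * (0.8660, -0.5000) = (0.0000 + 7.1880, 0.0000 + -4.1500) = (7.1880, -4.1500)
link 1: phi[1] = -30 + 15 = -15 deg
  cos(-15 deg) = 0.9659, sin(-15 deg) = -0.2588
  joint[2] = (7.1880, -4.1500) + 3.2 * (0.9659, -0.2588) = (7.1880 + 3.0910, -4.1500 + -0.8282) = (10.2790, -4.9782)
link 2: phi[2] = -30 + 15 + 150 = 135 deg
  cos(135 deg) = -0.7071, sin(135 deg) = 0.7071
  joint[3] = (10.2790, -4.9782) + 8.8 * (-0.7071, 0.7071) = (10.2790 + -6.2225, -4.9782 + 6.2225) = (4.0564, 1.2443)
link 3: phi[3] = -30 + 15 + 150 + 15 = 150 deg
  cos(150 deg) = -0.8660, sin(150 deg) = 0.5000
  joint[4] = (4.0564, 1.2443) + 4.4 * (-0.8660, 0.5000) = (4.0564 + -3.8105, 1.2443 + 2.2000) = (0.2459, 3.4443)
End effector: (0.2459, 3.4443)

Answer: 0.2459 3.4443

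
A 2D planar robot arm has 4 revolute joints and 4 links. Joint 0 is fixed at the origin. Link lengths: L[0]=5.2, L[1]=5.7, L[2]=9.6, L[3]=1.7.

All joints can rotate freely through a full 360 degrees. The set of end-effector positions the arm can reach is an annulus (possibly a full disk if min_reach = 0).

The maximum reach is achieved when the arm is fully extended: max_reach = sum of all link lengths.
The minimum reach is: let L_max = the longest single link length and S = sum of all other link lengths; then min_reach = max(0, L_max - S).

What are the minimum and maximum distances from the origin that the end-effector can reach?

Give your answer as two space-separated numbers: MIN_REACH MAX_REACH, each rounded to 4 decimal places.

Link lengths: [5.2, 5.7, 9.6, 1.7]
max_reach = 5.2 + 5.7 + 9.6 + 1.7 = 22.2
L_max = max([5.2, 5.7, 9.6, 1.7]) = 9.6
S (sum of others) = 22.2 - 9.6 = 12.6
min_reach = max(0, 9.6 - 12.6) = max(0, -3) = 0

Answer: 0.0000 22.2000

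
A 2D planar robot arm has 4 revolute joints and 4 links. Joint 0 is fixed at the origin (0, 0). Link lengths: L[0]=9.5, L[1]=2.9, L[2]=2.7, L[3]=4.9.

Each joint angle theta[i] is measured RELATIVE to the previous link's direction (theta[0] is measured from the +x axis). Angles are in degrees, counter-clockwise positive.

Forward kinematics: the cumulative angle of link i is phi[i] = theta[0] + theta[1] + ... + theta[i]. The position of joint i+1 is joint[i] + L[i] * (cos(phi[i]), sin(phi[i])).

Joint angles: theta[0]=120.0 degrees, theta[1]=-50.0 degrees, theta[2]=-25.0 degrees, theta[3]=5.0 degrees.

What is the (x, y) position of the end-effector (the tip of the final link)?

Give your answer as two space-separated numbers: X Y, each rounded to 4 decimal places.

Answer: 1.3007 16.6152

Derivation:
joint[0] = (0.0000, 0.0000)  (base)
link 0: phi[0] = 120 = 120 deg
  cos(120 deg) = -0.5000, sin(120 deg) = 0.8660
  joint[1] = (0.0000, 0.0000) + 9.5 * (-0.5000, 0.8660) = (0.0000 + -4.7500, 0.0000 + 8.2272) = (-4.7500, 8.2272)
link 1: phi[1] = 120 + -50 = 70 deg
  cos(70 deg) = 0.3420, sin(70 deg) = 0.9397
  joint[2] = (-4.7500, 8.2272) + 2.9 * (0.3420, 0.9397) = (-4.7500 + 0.9919, 8.2272 + 2.7251) = (-3.7581, 10.9523)
link 2: phi[2] = 120 + -50 + -25 = 45 deg
  cos(45 deg) = 0.7071, sin(45 deg) = 0.7071
  joint[3] = (-3.7581, 10.9523) + 2.7 * (0.7071, 0.7071) = (-3.7581 + 1.9092, 10.9523 + 1.9092) = (-1.8490, 12.8615)
link 3: phi[3] = 120 + -50 + -25 + 5 = 50 deg
  cos(50 deg) = 0.6428, sin(50 deg) = 0.7660
  joint[4] = (-1.8490, 12.8615) + 4.9 * (0.6428, 0.7660) = (-1.8490 + 3.1497, 12.8615 + 3.7536) = (1.3007, 16.6152)
End effector: (1.3007, 16.6152)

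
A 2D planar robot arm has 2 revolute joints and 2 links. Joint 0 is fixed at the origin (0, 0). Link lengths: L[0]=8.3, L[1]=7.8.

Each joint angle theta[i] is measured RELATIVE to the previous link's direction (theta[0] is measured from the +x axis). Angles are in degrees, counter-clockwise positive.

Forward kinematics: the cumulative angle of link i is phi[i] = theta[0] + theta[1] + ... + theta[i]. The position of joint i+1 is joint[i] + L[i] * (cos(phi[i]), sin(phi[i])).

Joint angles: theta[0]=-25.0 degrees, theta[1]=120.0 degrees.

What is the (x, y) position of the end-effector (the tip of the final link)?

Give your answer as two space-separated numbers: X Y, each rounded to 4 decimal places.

joint[0] = (0.0000, 0.0000)  (base)
link 0: phi[0] = -25 = -25 deg
  cos(-25 deg) = 0.9063, sin(-25 deg) = -0.4226
  joint[1] = (0.0000, 0.0000) + 8.3 * (0.9063, -0.4226) = (0.0000 + 7.5224, 0.0000 + -3.5077) = (7.5224, -3.5077)
link 1: phi[1] = -25 + 120 = 95 deg
  cos(95 deg) = -0.0872, sin(95 deg) = 0.9962
  joint[2] = (7.5224, -3.5077) + 7.8 * (-0.0872, 0.9962) = (7.5224 + -0.6798, -3.5077 + 7.7703) = (6.8425, 4.2626)
End effector: (6.8425, 4.2626)

Answer: 6.8425 4.2626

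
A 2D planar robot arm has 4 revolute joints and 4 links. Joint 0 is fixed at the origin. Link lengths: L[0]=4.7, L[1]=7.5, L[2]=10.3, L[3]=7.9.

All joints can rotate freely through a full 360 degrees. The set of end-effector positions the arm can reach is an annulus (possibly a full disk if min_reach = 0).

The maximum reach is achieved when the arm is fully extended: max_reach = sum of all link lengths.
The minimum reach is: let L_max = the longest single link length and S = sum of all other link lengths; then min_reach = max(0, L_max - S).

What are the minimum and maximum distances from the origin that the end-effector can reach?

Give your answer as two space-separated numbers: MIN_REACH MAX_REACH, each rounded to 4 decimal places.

Answer: 0.0000 30.4000

Derivation:
Link lengths: [4.7, 7.5, 10.3, 7.9]
max_reach = 4.7 + 7.5 + 10.3 + 7.9 = 30.4
L_max = max([4.7, 7.5, 10.3, 7.9]) = 10.3
S (sum of others) = 30.4 - 10.3 = 20.1
min_reach = max(0, 10.3 - 20.1) = max(0, -9.8) = 0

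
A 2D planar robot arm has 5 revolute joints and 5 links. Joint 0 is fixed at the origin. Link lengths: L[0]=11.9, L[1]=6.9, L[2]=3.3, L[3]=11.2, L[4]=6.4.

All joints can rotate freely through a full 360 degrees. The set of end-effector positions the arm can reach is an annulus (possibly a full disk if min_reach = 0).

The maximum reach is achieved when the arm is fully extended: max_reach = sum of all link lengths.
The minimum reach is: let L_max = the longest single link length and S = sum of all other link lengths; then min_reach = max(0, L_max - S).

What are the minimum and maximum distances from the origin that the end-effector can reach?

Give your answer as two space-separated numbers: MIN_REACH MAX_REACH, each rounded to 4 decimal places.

Link lengths: [11.9, 6.9, 3.3, 11.2, 6.4]
max_reach = 11.9 + 6.9 + 3.3 + 11.2 + 6.4 = 39.7
L_max = max([11.9, 6.9, 3.3, 11.2, 6.4]) = 11.9
S (sum of others) = 39.7 - 11.9 = 27.8
min_reach = max(0, 11.9 - 27.8) = max(0, -15.9) = 0

Answer: 0.0000 39.7000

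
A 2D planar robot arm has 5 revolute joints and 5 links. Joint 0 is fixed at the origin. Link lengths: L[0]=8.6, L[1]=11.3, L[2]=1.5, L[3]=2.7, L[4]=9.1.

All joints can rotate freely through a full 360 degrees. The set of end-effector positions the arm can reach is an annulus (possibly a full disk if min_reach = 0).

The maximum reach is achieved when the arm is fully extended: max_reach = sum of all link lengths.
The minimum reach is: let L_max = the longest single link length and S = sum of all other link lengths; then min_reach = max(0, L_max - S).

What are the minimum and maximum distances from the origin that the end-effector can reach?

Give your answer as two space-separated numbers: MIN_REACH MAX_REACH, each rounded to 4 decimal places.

Answer: 0.0000 33.2000

Derivation:
Link lengths: [8.6, 11.3, 1.5, 2.7, 9.1]
max_reach = 8.6 + 11.3 + 1.5 + 2.7 + 9.1 = 33.2
L_max = max([8.6, 11.3, 1.5, 2.7, 9.1]) = 11.3
S (sum of others) = 33.2 - 11.3 = 21.9
min_reach = max(0, 11.3 - 21.9) = max(0, -10.6) = 0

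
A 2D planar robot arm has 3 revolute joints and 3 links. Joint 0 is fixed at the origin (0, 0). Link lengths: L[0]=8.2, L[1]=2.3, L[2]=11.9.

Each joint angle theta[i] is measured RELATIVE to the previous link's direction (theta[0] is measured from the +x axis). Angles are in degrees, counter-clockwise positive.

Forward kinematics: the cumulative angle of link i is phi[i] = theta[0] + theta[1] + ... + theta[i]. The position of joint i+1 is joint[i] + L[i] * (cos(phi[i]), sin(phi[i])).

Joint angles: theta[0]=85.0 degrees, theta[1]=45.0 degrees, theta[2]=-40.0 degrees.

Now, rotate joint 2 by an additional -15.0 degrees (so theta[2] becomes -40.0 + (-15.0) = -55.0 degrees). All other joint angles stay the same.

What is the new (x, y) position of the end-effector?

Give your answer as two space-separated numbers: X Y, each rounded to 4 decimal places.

joint[0] = (0.0000, 0.0000)  (base)
link 0: phi[0] = 85 = 85 deg
  cos(85 deg) = 0.0872, sin(85 deg) = 0.9962
  joint[1] = (0.0000, 0.0000) + 8.2 * (0.0872, 0.9962) = (0.0000 + 0.7147, 0.0000 + 8.1688) = (0.7147, 8.1688)
link 1: phi[1] = 85 + 45 = 130 deg
  cos(130 deg) = -0.6428, sin(130 deg) = 0.7660
  joint[2] = (0.7147, 8.1688) + 2.3 * (-0.6428, 0.7660) = (0.7147 + -1.4784, 8.1688 + 1.7619) = (-0.7637, 9.9307)
link 2: phi[2] = 85 + 45 + -55 = 75 deg
  cos(75 deg) = 0.2588, sin(75 deg) = 0.9659
  joint[3] = (-0.7637, 9.9307) + 11.9 * (0.2588, 0.9659) = (-0.7637 + 3.0799, 9.9307 + 11.4945) = (2.3162, 21.4252)
End effector: (2.3162, 21.4252)

Answer: 2.3162 21.4252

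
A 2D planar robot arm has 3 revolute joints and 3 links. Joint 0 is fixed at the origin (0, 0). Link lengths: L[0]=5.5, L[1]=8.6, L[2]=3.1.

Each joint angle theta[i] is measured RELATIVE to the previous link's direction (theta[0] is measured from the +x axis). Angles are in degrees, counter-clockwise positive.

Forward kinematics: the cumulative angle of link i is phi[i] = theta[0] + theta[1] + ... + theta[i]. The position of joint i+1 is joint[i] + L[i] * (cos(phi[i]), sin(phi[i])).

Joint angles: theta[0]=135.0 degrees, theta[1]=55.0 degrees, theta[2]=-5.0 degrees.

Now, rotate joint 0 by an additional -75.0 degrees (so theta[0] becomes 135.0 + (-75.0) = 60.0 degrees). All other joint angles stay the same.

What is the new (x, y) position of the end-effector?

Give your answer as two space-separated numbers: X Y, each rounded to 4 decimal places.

Answer: -1.9448 15.4704

Derivation:
joint[0] = (0.0000, 0.0000)  (base)
link 0: phi[0] = 60 = 60 deg
  cos(60 deg) = 0.5000, sin(60 deg) = 0.8660
  joint[1] = (0.0000, 0.0000) + 5.5 * (0.5000, 0.8660) = (0.0000 + 2.7500, 0.0000 + 4.7631) = (2.7500, 4.7631)
link 1: phi[1] = 60 + 55 = 115 deg
  cos(115 deg) = -0.4226, sin(115 deg) = 0.9063
  joint[2] = (2.7500, 4.7631) + 8.6 * (-0.4226, 0.9063) = (2.7500 + -3.6345, 4.7631 + 7.7942) = (-0.8845, 12.5574)
link 2: phi[2] = 60 + 55 + -5 = 110 deg
  cos(110 deg) = -0.3420, sin(110 deg) = 0.9397
  joint[3] = (-0.8845, 12.5574) + 3.1 * (-0.3420, 0.9397) = (-0.8845 + -1.0603, 12.5574 + 2.9130) = (-1.9448, 15.4704)
End effector: (-1.9448, 15.4704)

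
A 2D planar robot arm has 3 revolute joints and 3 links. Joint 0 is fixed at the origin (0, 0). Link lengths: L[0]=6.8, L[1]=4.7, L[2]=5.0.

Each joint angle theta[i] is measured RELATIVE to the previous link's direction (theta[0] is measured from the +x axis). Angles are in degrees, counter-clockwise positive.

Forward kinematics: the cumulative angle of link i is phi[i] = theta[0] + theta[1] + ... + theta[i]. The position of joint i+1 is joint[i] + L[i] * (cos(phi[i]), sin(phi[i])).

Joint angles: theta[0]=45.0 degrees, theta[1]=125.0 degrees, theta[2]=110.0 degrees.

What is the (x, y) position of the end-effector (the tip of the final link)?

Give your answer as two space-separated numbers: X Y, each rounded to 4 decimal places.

Answer: 1.0480 0.7004

Derivation:
joint[0] = (0.0000, 0.0000)  (base)
link 0: phi[0] = 45 = 45 deg
  cos(45 deg) = 0.7071, sin(45 deg) = 0.7071
  joint[1] = (0.0000, 0.0000) + 6.8 * (0.7071, 0.7071) = (0.0000 + 4.8083, 0.0000 + 4.8083) = (4.8083, 4.8083)
link 1: phi[1] = 45 + 125 = 170 deg
  cos(170 deg) = -0.9848, sin(170 deg) = 0.1736
  joint[2] = (4.8083, 4.8083) + 4.7 * (-0.9848, 0.1736) = (4.8083 + -4.6286, 4.8083 + 0.8161) = (0.1797, 5.6245)
link 2: phi[2] = 45 + 125 + 110 = 280 deg
  cos(280 deg) = 0.1736, sin(280 deg) = -0.9848
  joint[3] = (0.1797, 5.6245) + 5 * (0.1736, -0.9848) = (0.1797 + 0.8682, 5.6245 + -4.9240) = (1.0480, 0.7004)
End effector: (1.0480, 0.7004)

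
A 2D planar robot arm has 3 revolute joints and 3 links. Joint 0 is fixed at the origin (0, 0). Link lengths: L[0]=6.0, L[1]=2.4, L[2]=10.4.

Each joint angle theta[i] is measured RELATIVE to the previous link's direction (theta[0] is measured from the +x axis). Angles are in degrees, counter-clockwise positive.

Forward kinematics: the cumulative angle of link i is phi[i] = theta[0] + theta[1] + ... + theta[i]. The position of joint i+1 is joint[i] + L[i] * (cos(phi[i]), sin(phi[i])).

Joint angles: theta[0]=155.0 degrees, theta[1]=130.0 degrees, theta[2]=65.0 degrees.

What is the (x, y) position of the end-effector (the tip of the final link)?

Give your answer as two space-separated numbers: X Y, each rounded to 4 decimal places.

joint[0] = (0.0000, 0.0000)  (base)
link 0: phi[0] = 155 = 155 deg
  cos(155 deg) = -0.9063, sin(155 deg) = 0.4226
  joint[1] = (0.0000, 0.0000) + 6 * (-0.9063, 0.4226) = (0.0000 + -5.4378, 0.0000 + 2.5357) = (-5.4378, 2.5357)
link 1: phi[1] = 155 + 130 = 285 deg
  cos(285 deg) = 0.2588, sin(285 deg) = -0.9659
  joint[2] = (-5.4378, 2.5357) + 2.4 * (0.2588, -0.9659) = (-5.4378 + 0.6212, 2.5357 + -2.3182) = (-4.8167, 0.2175)
link 2: phi[2] = 155 + 130 + 65 = 350 deg
  cos(350 deg) = 0.9848, sin(350 deg) = -0.1736
  joint[3] = (-4.8167, 0.2175) + 10.4 * (0.9848, -0.1736) = (-4.8167 + 10.2420, 0.2175 + -1.8059) = (5.4253, -1.5885)
End effector: (5.4253, -1.5885)

Answer: 5.4253 -1.5885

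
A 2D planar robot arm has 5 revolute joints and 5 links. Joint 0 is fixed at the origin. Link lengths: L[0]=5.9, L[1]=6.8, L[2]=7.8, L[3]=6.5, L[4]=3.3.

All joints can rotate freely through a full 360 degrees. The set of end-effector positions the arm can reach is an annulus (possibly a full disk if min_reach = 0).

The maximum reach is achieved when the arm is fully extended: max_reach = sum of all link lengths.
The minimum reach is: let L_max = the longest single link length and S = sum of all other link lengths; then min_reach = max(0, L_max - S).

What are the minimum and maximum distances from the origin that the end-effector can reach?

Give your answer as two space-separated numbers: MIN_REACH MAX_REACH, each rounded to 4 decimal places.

Answer: 0.0000 30.3000

Derivation:
Link lengths: [5.9, 6.8, 7.8, 6.5, 3.3]
max_reach = 5.9 + 6.8 + 7.8 + 6.5 + 3.3 = 30.3
L_max = max([5.9, 6.8, 7.8, 6.5, 3.3]) = 7.8
S (sum of others) = 30.3 - 7.8 = 22.5
min_reach = max(0, 7.8 - 22.5) = max(0, -14.7) = 0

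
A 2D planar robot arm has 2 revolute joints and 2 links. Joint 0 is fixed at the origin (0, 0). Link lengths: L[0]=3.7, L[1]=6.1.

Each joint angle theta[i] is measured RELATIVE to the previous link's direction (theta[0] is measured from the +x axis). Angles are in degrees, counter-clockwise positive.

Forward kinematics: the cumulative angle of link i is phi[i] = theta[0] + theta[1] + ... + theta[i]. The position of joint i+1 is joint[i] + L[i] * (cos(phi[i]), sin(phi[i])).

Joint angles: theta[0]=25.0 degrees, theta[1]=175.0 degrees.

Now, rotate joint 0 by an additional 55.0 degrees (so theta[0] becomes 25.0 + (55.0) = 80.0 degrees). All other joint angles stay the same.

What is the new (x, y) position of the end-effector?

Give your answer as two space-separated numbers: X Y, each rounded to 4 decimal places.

Answer: -0.9363 -2.2484

Derivation:
joint[0] = (0.0000, 0.0000)  (base)
link 0: phi[0] = 80 = 80 deg
  cos(80 deg) = 0.1736, sin(80 deg) = 0.9848
  joint[1] = (0.0000, 0.0000) + 3.7 * (0.1736, 0.9848) = (0.0000 + 0.6425, 0.0000 + 3.6438) = (0.6425, 3.6438)
link 1: phi[1] = 80 + 175 = 255 deg
  cos(255 deg) = -0.2588, sin(255 deg) = -0.9659
  joint[2] = (0.6425, 3.6438) + 6.1 * (-0.2588, -0.9659) = (0.6425 + -1.5788, 3.6438 + -5.8921) = (-0.9363, -2.2484)
End effector: (-0.9363, -2.2484)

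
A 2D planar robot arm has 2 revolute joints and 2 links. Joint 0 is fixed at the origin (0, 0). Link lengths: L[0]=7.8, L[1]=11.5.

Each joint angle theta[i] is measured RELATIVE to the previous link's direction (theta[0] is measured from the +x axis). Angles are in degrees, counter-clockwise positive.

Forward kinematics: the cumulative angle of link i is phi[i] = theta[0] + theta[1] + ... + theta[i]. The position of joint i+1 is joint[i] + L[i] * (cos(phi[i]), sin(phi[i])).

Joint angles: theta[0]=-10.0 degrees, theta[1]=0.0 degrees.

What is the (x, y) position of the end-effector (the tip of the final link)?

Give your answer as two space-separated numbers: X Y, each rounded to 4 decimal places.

Answer: 19.0068 -3.3514

Derivation:
joint[0] = (0.0000, 0.0000)  (base)
link 0: phi[0] = -10 = -10 deg
  cos(-10 deg) = 0.9848, sin(-10 deg) = -0.1736
  joint[1] = (0.0000, 0.0000) + 7.8 * (0.9848, -0.1736) = (0.0000 + 7.6815, 0.0000 + -1.3545) = (7.6815, -1.3545)
link 1: phi[1] = -10 + 0 = -10 deg
  cos(-10 deg) = 0.9848, sin(-10 deg) = -0.1736
  joint[2] = (7.6815, -1.3545) + 11.5 * (0.9848, -0.1736) = (7.6815 + 11.3253, -1.3545 + -1.9970) = (19.0068, -3.3514)
End effector: (19.0068, -3.3514)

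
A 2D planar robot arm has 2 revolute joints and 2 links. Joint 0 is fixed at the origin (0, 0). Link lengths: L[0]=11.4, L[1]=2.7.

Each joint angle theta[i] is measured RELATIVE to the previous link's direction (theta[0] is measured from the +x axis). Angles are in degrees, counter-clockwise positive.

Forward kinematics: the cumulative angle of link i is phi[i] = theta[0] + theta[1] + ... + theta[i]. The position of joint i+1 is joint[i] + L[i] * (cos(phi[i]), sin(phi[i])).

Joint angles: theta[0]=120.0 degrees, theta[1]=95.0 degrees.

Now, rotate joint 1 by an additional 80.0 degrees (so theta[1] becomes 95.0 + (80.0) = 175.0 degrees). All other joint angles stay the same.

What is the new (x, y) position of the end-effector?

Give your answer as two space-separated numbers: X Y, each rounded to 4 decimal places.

joint[0] = (0.0000, 0.0000)  (base)
link 0: phi[0] = 120 = 120 deg
  cos(120 deg) = -0.5000, sin(120 deg) = 0.8660
  joint[1] = (0.0000, 0.0000) + 11.4 * (-0.5000, 0.8660) = (0.0000 + -5.7000, 0.0000 + 9.8727) = (-5.7000, 9.8727)
link 1: phi[1] = 120 + 175 = 295 deg
  cos(295 deg) = 0.4226, sin(295 deg) = -0.9063
  joint[2] = (-5.7000, 9.8727) + 2.7 * (0.4226, -0.9063) = (-5.7000 + 1.1411, 9.8727 + -2.4470) = (-4.5589, 7.4257)
End effector: (-4.5589, 7.4257)

Answer: -4.5589 7.4257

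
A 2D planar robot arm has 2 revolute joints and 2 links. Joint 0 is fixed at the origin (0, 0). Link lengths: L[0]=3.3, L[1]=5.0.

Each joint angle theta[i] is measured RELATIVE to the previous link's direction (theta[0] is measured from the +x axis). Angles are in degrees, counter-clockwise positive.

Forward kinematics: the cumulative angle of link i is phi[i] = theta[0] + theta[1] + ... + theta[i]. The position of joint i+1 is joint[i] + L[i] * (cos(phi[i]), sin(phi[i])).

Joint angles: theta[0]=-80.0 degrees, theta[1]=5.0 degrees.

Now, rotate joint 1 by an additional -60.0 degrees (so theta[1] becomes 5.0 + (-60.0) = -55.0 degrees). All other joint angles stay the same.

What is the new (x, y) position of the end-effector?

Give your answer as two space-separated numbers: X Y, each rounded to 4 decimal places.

Answer: -2.9625 -6.7854

Derivation:
joint[0] = (0.0000, 0.0000)  (base)
link 0: phi[0] = -80 = -80 deg
  cos(-80 deg) = 0.1736, sin(-80 deg) = -0.9848
  joint[1] = (0.0000, 0.0000) + 3.3 * (0.1736, -0.9848) = (0.0000 + 0.5730, 0.0000 + -3.2499) = (0.5730, -3.2499)
link 1: phi[1] = -80 + -55 = -135 deg
  cos(-135 deg) = -0.7071, sin(-135 deg) = -0.7071
  joint[2] = (0.5730, -3.2499) + 5 * (-0.7071, -0.7071) = (0.5730 + -3.5355, -3.2499 + -3.5355) = (-2.9625, -6.7854)
End effector: (-2.9625, -6.7854)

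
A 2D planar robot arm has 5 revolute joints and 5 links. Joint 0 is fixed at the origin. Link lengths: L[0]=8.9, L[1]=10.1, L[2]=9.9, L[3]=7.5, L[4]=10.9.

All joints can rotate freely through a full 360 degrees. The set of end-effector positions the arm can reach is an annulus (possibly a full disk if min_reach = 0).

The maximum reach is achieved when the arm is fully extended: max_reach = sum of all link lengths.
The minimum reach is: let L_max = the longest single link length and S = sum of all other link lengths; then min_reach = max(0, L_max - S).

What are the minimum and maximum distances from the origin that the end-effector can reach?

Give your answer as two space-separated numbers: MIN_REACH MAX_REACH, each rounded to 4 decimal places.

Link lengths: [8.9, 10.1, 9.9, 7.5, 10.9]
max_reach = 8.9 + 10.1 + 9.9 + 7.5 + 10.9 = 47.3
L_max = max([8.9, 10.1, 9.9, 7.5, 10.9]) = 10.9
S (sum of others) = 47.3 - 10.9 = 36.4
min_reach = max(0, 10.9 - 36.4) = max(0, -25.5) = 0

Answer: 0.0000 47.3000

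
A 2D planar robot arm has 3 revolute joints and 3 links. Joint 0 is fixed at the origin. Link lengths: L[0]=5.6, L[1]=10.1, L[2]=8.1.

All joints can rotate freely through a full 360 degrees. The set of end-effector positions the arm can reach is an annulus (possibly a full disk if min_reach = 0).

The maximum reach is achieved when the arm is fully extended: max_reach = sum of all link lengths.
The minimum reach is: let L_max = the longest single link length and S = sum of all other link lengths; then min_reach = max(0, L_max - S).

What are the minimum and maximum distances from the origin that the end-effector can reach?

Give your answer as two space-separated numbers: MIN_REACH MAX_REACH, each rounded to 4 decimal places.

Answer: 0.0000 23.8000

Derivation:
Link lengths: [5.6, 10.1, 8.1]
max_reach = 5.6 + 10.1 + 8.1 = 23.8
L_max = max([5.6, 10.1, 8.1]) = 10.1
S (sum of others) = 23.8 - 10.1 = 13.7
min_reach = max(0, 10.1 - 13.7) = max(0, -3.6) = 0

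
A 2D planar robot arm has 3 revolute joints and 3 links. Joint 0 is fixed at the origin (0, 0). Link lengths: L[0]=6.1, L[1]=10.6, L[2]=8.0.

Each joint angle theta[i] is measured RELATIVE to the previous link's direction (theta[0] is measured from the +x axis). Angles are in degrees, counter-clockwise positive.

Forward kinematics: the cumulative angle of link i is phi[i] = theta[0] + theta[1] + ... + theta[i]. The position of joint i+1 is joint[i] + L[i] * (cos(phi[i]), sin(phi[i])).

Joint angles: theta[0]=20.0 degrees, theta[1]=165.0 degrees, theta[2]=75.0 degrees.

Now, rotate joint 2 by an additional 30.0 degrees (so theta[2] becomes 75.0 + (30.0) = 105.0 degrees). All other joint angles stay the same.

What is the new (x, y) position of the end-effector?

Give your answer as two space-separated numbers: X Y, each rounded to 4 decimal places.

Answer: -2.0914 -6.3551

Derivation:
joint[0] = (0.0000, 0.0000)  (base)
link 0: phi[0] = 20 = 20 deg
  cos(20 deg) = 0.9397, sin(20 deg) = 0.3420
  joint[1] = (0.0000, 0.0000) + 6.1 * (0.9397, 0.3420) = (0.0000 + 5.7321, 0.0000 + 2.0863) = (5.7321, 2.0863)
link 1: phi[1] = 20 + 165 = 185 deg
  cos(185 deg) = -0.9962, sin(185 deg) = -0.0872
  joint[2] = (5.7321, 2.0863) + 10.6 * (-0.9962, -0.0872) = (5.7321 + -10.5597, 2.0863 + -0.9239) = (-4.8275, 1.1625)
link 2: phi[2] = 20 + 165 + 105 = 290 deg
  cos(290 deg) = 0.3420, sin(290 deg) = -0.9397
  joint[3] = (-4.8275, 1.1625) + 8 * (0.3420, -0.9397) = (-4.8275 + 2.7362, 1.1625 + -7.5175) = (-2.0914, -6.3551)
End effector: (-2.0914, -6.3551)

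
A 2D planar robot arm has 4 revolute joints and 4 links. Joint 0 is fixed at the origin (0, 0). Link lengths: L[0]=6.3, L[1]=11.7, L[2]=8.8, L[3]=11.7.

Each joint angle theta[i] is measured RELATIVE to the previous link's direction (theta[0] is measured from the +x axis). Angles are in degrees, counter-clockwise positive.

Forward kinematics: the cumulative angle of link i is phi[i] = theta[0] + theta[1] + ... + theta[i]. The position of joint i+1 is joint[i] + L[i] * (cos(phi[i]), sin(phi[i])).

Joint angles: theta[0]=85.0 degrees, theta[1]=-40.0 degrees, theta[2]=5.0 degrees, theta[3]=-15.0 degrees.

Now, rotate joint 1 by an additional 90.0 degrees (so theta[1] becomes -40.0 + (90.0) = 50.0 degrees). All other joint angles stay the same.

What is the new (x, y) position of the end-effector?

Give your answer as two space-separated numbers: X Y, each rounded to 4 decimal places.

joint[0] = (0.0000, 0.0000)  (base)
link 0: phi[0] = 85 = 85 deg
  cos(85 deg) = 0.0872, sin(85 deg) = 0.9962
  joint[1] = (0.0000, 0.0000) + 6.3 * (0.0872, 0.9962) = (0.0000 + 0.5491, 0.0000 + 6.2760) = (0.5491, 6.2760)
link 1: phi[1] = 85 + 50 = 135 deg
  cos(135 deg) = -0.7071, sin(135 deg) = 0.7071
  joint[2] = (0.5491, 6.2760) + 11.7 * (-0.7071, 0.7071) = (0.5491 + -8.2731, 6.2760 + 8.2731) = (-7.7241, 14.5492)
link 2: phi[2] = 85 + 50 + 5 = 140 deg
  cos(140 deg) = -0.7660, sin(140 deg) = 0.6428
  joint[3] = (-7.7241, 14.5492) + 8.8 * (-0.7660, 0.6428) = (-7.7241 + -6.7412, 14.5492 + 5.6565) = (-14.4653, 20.2057)
link 3: phi[3] = 85 + 50 + 5 + -15 = 125 deg
  cos(125 deg) = -0.5736, sin(125 deg) = 0.8192
  joint[4] = (-14.4653, 20.2057) + 11.7 * (-0.5736, 0.8192) = (-14.4653 + -6.7108, 20.2057 + 9.5841) = (-21.1761, 29.7898)
End effector: (-21.1761, 29.7898)

Answer: -21.1761 29.7898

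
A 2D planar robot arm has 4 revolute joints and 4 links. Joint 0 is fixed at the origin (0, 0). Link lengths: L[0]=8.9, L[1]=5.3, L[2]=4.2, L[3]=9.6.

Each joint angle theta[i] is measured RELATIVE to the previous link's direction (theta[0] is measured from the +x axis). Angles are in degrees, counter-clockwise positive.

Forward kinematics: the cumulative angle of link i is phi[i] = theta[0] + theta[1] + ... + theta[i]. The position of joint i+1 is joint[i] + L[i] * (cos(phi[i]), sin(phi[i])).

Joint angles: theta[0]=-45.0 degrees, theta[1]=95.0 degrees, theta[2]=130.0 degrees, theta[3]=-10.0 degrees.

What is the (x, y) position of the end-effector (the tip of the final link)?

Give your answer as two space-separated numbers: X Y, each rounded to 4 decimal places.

joint[0] = (0.0000, 0.0000)  (base)
link 0: phi[0] = -45 = -45 deg
  cos(-45 deg) = 0.7071, sin(-45 deg) = -0.7071
  joint[1] = (0.0000, 0.0000) + 8.9 * (0.7071, -0.7071) = (0.0000 + 6.2933, 0.0000 + -6.2933) = (6.2933, -6.2933)
link 1: phi[1] = -45 + 95 = 50 deg
  cos(50 deg) = 0.6428, sin(50 deg) = 0.7660
  joint[2] = (6.2933, -6.2933) + 5.3 * (0.6428, 0.7660) = (6.2933 + 3.4068, -6.2933 + 4.0600) = (9.7000, -2.2332)
link 2: phi[2] = -45 + 95 + 130 = 180 deg
  cos(180 deg) = -1.0000, sin(180 deg) = 0.0000
  joint[3] = (9.7000, -2.2332) + 4.2 * (-1.0000, 0.0000) = (9.7000 + -4.2000, -2.2332 + 0.0000) = (5.5000, -2.2332)
link 3: phi[3] = -45 + 95 + 130 + -10 = 170 deg
  cos(170 deg) = -0.9848, sin(170 deg) = 0.1736
  joint[4] = (5.5000, -2.2332) + 9.6 * (-0.9848, 0.1736) = (5.5000 + -9.4542, -2.2332 + 1.6670) = (-3.9541, -0.5662)
End effector: (-3.9541, -0.5662)

Answer: -3.9541 -0.5662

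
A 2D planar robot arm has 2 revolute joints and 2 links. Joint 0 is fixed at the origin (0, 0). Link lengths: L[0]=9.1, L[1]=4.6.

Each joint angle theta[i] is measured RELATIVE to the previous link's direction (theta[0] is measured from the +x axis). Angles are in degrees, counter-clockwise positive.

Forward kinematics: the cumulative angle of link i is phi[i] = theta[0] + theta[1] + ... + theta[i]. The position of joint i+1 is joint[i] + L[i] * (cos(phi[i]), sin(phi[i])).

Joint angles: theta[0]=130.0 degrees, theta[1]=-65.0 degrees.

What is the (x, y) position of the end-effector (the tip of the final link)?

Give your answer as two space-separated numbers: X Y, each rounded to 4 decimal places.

Answer: -3.9053 11.1400

Derivation:
joint[0] = (0.0000, 0.0000)  (base)
link 0: phi[0] = 130 = 130 deg
  cos(130 deg) = -0.6428, sin(130 deg) = 0.7660
  joint[1] = (0.0000, 0.0000) + 9.1 * (-0.6428, 0.7660) = (0.0000 + -5.8494, 0.0000 + 6.9710) = (-5.8494, 6.9710)
link 1: phi[1] = 130 + -65 = 65 deg
  cos(65 deg) = 0.4226, sin(65 deg) = 0.9063
  joint[2] = (-5.8494, 6.9710) + 4.6 * (0.4226, 0.9063) = (-5.8494 + 1.9440, 6.9710 + 4.1690) = (-3.9053, 11.1400)
End effector: (-3.9053, 11.1400)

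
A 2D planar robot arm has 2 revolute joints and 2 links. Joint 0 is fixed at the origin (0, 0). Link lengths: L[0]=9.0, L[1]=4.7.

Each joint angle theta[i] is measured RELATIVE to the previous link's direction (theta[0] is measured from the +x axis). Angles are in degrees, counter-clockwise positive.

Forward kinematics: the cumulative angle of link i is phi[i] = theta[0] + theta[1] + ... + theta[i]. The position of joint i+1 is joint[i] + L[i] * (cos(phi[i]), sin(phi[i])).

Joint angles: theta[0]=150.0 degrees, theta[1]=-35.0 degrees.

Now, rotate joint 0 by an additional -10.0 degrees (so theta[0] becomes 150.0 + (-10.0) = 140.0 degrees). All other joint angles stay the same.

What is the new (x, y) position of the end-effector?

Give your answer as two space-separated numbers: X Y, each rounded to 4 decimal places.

joint[0] = (0.0000, 0.0000)  (base)
link 0: phi[0] = 140 = 140 deg
  cos(140 deg) = -0.7660, sin(140 deg) = 0.6428
  joint[1] = (0.0000, 0.0000) + 9 * (-0.7660, 0.6428) = (0.0000 + -6.8944, 0.0000 + 5.7851) = (-6.8944, 5.7851)
link 1: phi[1] = 140 + -35 = 105 deg
  cos(105 deg) = -0.2588, sin(105 deg) = 0.9659
  joint[2] = (-6.8944, 5.7851) + 4.7 * (-0.2588, 0.9659) = (-6.8944 + -1.2164, 5.7851 + 4.5399) = (-8.1108, 10.3249)
End effector: (-8.1108, 10.3249)

Answer: -8.1108 10.3249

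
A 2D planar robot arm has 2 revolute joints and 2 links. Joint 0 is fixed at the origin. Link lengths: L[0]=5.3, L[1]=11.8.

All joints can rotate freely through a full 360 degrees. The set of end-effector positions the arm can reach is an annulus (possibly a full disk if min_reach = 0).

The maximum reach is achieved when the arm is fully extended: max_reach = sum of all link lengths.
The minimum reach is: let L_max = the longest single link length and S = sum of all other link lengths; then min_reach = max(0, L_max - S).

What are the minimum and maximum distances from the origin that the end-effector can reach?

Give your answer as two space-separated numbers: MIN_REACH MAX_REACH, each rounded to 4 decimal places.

Link lengths: [5.3, 11.8]
max_reach = 5.3 + 11.8 = 17.1
L_max = max([5.3, 11.8]) = 11.8
S (sum of others) = 17.1 - 11.8 = 5.3
min_reach = max(0, 11.8 - 5.3) = max(0, 6.5) = 6.5

Answer: 6.5000 17.1000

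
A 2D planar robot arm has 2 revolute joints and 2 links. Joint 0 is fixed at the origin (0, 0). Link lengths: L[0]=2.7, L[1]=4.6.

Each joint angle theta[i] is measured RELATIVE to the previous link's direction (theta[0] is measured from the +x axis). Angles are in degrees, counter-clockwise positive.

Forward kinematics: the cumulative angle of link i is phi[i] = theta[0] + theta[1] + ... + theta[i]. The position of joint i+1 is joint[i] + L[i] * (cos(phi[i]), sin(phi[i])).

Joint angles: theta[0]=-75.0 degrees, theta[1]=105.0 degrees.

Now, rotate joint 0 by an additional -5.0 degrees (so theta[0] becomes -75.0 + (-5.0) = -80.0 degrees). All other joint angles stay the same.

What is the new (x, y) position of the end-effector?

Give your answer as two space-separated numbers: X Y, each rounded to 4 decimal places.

joint[0] = (0.0000, 0.0000)  (base)
link 0: phi[0] = -80 = -80 deg
  cos(-80 deg) = 0.1736, sin(-80 deg) = -0.9848
  joint[1] = (0.0000, 0.0000) + 2.7 * (0.1736, -0.9848) = (0.0000 + 0.4689, 0.0000 + -2.6590) = (0.4689, -2.6590)
link 1: phi[1] = -80 + 105 = 25 deg
  cos(25 deg) = 0.9063, sin(25 deg) = 0.4226
  joint[2] = (0.4689, -2.6590) + 4.6 * (0.9063, 0.4226) = (0.4689 + 4.1690, -2.6590 + 1.9440) = (4.6379, -0.7149)
End effector: (4.6379, -0.7149)

Answer: 4.6379 -0.7149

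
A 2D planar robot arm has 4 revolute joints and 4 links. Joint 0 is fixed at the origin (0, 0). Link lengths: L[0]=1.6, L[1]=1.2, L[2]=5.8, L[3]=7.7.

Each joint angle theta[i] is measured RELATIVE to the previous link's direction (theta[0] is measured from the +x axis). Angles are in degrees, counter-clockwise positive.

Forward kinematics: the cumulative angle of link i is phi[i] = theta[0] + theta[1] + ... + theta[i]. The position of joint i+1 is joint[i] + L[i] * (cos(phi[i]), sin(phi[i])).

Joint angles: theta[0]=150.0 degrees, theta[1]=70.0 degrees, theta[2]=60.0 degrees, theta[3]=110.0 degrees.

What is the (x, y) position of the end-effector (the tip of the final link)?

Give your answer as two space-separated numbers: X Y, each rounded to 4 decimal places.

joint[0] = (0.0000, 0.0000)  (base)
link 0: phi[0] = 150 = 150 deg
  cos(150 deg) = -0.8660, sin(150 deg) = 0.5000
  joint[1] = (0.0000, 0.0000) + 1.6 * (-0.8660, 0.5000) = (0.0000 + -1.3856, 0.0000 + 0.8000) = (-1.3856, 0.8000)
link 1: phi[1] = 150 + 70 = 220 deg
  cos(220 deg) = -0.7660, sin(220 deg) = -0.6428
  joint[2] = (-1.3856, 0.8000) + 1.2 * (-0.7660, -0.6428) = (-1.3856 + -0.9193, 0.8000 + -0.7713) = (-2.3049, 0.0287)
link 2: phi[2] = 150 + 70 + 60 = 280 deg
  cos(280 deg) = 0.1736, sin(280 deg) = -0.9848
  joint[3] = (-2.3049, 0.0287) + 5.8 * (0.1736, -0.9848) = (-2.3049 + 1.0072, 0.0287 + -5.7119) = (-1.2977, -5.6832)
link 3: phi[3] = 150 + 70 + 60 + 110 = 390 deg
  cos(390 deg) = 0.8660, sin(390 deg) = 0.5000
  joint[4] = (-1.2977, -5.6832) + 7.7 * (0.8660, 0.5000) = (-1.2977 + 6.6684, -5.6832 + 3.8500) = (5.3707, -1.8332)
End effector: (5.3707, -1.8332)

Answer: 5.3707 -1.8332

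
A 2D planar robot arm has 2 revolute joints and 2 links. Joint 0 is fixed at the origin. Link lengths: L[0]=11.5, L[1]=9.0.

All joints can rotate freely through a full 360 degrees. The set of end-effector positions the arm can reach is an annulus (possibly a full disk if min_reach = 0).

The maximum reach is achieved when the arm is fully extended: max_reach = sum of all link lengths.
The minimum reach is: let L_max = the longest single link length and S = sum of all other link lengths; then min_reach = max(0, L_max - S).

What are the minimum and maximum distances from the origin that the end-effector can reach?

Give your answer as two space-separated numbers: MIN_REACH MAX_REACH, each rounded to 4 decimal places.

Link lengths: [11.5, 9.0]
max_reach = 11.5 + 9 = 20.5
L_max = max([11.5, 9.0]) = 11.5
S (sum of others) = 20.5 - 11.5 = 9
min_reach = max(0, 11.5 - 9) = max(0, 2.5) = 2.5

Answer: 2.5000 20.5000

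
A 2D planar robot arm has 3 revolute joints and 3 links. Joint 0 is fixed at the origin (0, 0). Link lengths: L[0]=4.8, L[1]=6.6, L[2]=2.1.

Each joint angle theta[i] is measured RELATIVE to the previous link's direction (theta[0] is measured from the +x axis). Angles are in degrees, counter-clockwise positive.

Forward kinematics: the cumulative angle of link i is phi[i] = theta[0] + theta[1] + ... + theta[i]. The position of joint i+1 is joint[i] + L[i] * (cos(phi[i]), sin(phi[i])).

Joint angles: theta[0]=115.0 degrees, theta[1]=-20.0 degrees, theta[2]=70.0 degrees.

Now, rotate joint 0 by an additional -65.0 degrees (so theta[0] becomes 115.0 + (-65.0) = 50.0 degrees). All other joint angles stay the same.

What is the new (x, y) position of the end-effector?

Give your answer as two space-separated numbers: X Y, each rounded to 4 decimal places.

joint[0] = (0.0000, 0.0000)  (base)
link 0: phi[0] = 50 = 50 deg
  cos(50 deg) = 0.6428, sin(50 deg) = 0.7660
  joint[1] = (0.0000, 0.0000) + 4.8 * (0.6428, 0.7660) = (0.0000 + 3.0854, 0.0000 + 3.6770) = (3.0854, 3.6770)
link 1: phi[1] = 50 + -20 = 30 deg
  cos(30 deg) = 0.8660, sin(30 deg) = 0.5000
  joint[2] = (3.0854, 3.6770) + 6.6 * (0.8660, 0.5000) = (3.0854 + 5.7158, 3.6770 + 3.3000) = (8.8011, 6.9770)
link 2: phi[2] = 50 + -20 + 70 = 100 deg
  cos(100 deg) = -0.1736, sin(100 deg) = 0.9848
  joint[3] = (8.8011, 6.9770) + 2.1 * (-0.1736, 0.9848) = (8.8011 + -0.3647, 6.9770 + 2.0681) = (8.4365, 9.0451)
End effector: (8.4365, 9.0451)

Answer: 8.4365 9.0451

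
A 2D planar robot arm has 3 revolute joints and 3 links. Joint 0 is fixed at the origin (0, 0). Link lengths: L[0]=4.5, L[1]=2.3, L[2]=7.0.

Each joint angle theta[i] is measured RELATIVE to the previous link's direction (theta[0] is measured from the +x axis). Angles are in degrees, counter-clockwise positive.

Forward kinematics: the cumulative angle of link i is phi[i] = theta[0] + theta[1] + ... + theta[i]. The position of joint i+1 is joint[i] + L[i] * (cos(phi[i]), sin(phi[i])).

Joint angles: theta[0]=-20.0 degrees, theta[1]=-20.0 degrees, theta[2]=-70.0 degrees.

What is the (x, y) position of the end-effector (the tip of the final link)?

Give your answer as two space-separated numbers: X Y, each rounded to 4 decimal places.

Answer: 3.5964 -9.5954

Derivation:
joint[0] = (0.0000, 0.0000)  (base)
link 0: phi[0] = -20 = -20 deg
  cos(-20 deg) = 0.9397, sin(-20 deg) = -0.3420
  joint[1] = (0.0000, 0.0000) + 4.5 * (0.9397, -0.3420) = (0.0000 + 4.2286, 0.0000 + -1.5391) = (4.2286, -1.5391)
link 1: phi[1] = -20 + -20 = -40 deg
  cos(-40 deg) = 0.7660, sin(-40 deg) = -0.6428
  joint[2] = (4.2286, -1.5391) + 2.3 * (0.7660, -0.6428) = (4.2286 + 1.7619, -1.5391 + -1.4784) = (5.9905, -3.0175)
link 2: phi[2] = -20 + -20 + -70 = -110 deg
  cos(-110 deg) = -0.3420, sin(-110 deg) = -0.9397
  joint[3] = (5.9905, -3.0175) + 7 * (-0.3420, -0.9397) = (5.9905 + -2.3941, -3.0175 + -6.5778) = (3.5964, -9.5954)
End effector: (3.5964, -9.5954)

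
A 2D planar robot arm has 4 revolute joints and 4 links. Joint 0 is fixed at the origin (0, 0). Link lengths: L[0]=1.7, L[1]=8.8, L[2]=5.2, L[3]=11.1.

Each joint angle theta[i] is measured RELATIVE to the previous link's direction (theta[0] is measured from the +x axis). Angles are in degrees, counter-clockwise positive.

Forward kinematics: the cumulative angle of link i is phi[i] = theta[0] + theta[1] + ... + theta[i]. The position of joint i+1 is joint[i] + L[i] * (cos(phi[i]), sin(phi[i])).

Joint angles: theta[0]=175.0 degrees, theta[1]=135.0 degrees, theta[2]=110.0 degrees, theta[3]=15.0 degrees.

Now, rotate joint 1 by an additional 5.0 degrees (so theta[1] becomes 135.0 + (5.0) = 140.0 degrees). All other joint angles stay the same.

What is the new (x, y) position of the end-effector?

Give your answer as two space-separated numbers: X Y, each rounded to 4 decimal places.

Answer: 8.6541 9.5698

Derivation:
joint[0] = (0.0000, 0.0000)  (base)
link 0: phi[0] = 175 = 175 deg
  cos(175 deg) = -0.9962, sin(175 deg) = 0.0872
  joint[1] = (0.0000, 0.0000) + 1.7 * (-0.9962, 0.0872) = (0.0000 + -1.6935, 0.0000 + 0.1482) = (-1.6935, 0.1482)
link 1: phi[1] = 175 + 140 = 315 deg
  cos(315 deg) = 0.7071, sin(315 deg) = -0.7071
  joint[2] = (-1.6935, 0.1482) + 8.8 * (0.7071, -0.7071) = (-1.6935 + 6.2225, 0.1482 + -6.2225) = (4.5290, -6.0744)
link 2: phi[2] = 175 + 140 + 110 = 425 deg
  cos(425 deg) = 0.4226, sin(425 deg) = 0.9063
  joint[3] = (4.5290, -6.0744) + 5.2 * (0.4226, 0.9063) = (4.5290 + 2.1976, -6.0744 + 4.7128) = (6.7266, -1.3616)
link 3: phi[3] = 175 + 140 + 110 + 15 = 440 deg
  cos(440 deg) = 0.1736, sin(440 deg) = 0.9848
  joint[4] = (6.7266, -1.3616) + 11.1 * (0.1736, 0.9848) = (6.7266 + 1.9275, -1.3616 + 10.9314) = (8.6541, 9.5698)
End effector: (8.6541, 9.5698)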